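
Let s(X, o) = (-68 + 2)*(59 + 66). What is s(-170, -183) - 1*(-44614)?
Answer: 36364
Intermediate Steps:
s(X, o) = -8250 (s(X, o) = -66*125 = -8250)
s(-170, -183) - 1*(-44614) = -8250 - 1*(-44614) = -8250 + 44614 = 36364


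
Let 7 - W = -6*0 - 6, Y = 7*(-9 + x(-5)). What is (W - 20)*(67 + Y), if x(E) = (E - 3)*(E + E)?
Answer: -3948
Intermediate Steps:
x(E) = 2*E*(-3 + E) (x(E) = (-3 + E)*(2*E) = 2*E*(-3 + E))
Y = 497 (Y = 7*(-9 + 2*(-5)*(-3 - 5)) = 7*(-9 + 2*(-5)*(-8)) = 7*(-9 + 80) = 7*71 = 497)
W = 13 (W = 7 - (-6*0 - 6) = 7 - (0 - 6) = 7 - 1*(-6) = 7 + 6 = 13)
(W - 20)*(67 + Y) = (13 - 20)*(67 + 497) = -7*564 = -3948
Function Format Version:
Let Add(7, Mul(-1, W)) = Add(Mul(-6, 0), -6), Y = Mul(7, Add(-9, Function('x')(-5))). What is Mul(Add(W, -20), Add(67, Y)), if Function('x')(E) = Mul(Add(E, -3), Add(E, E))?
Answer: -3948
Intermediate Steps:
Function('x')(E) = Mul(2, E, Add(-3, E)) (Function('x')(E) = Mul(Add(-3, E), Mul(2, E)) = Mul(2, E, Add(-3, E)))
Y = 497 (Y = Mul(7, Add(-9, Mul(2, -5, Add(-3, -5)))) = Mul(7, Add(-9, Mul(2, -5, -8))) = Mul(7, Add(-9, 80)) = Mul(7, 71) = 497)
W = 13 (W = Add(7, Mul(-1, Add(Mul(-6, 0), -6))) = Add(7, Mul(-1, Add(0, -6))) = Add(7, Mul(-1, -6)) = Add(7, 6) = 13)
Mul(Add(W, -20), Add(67, Y)) = Mul(Add(13, -20), Add(67, 497)) = Mul(-7, 564) = -3948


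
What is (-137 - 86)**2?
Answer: 49729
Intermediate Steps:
(-137 - 86)**2 = (-223)**2 = 49729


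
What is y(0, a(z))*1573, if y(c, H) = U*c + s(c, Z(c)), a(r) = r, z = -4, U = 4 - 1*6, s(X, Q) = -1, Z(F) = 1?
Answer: -1573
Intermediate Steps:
U = -2 (U = 4 - 6 = -2)
y(c, H) = -1 - 2*c (y(c, H) = -2*c - 1 = -1 - 2*c)
y(0, a(z))*1573 = (-1 - 2*0)*1573 = (-1 + 0)*1573 = -1*1573 = -1573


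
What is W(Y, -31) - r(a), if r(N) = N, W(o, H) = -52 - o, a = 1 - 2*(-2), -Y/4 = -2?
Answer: -65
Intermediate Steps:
Y = 8 (Y = -4*(-2) = 8)
a = 5 (a = 1 + 4 = 5)
W(Y, -31) - r(a) = (-52 - 1*8) - 1*5 = (-52 - 8) - 5 = -60 - 5 = -65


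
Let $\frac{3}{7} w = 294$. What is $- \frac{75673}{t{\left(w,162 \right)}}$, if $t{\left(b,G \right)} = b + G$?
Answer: $- \frac{75673}{848} \approx -89.237$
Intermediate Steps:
$w = 686$ ($w = \frac{7}{3} \cdot 294 = 686$)
$t{\left(b,G \right)} = G + b$
$- \frac{75673}{t{\left(w,162 \right)}} = - \frac{75673}{162 + 686} = - \frac{75673}{848}$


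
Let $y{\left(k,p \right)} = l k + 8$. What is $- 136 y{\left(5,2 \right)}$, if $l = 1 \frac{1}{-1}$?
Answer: $-408$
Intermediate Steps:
$l = -1$ ($l = 1 \left(-1\right) = -1$)
$y{\left(k,p \right)} = 8 - k$ ($y{\left(k,p \right)} = - k + 8 = 8 - k$)
$- 136 y{\left(5,2 \right)} = - 136 \left(8 - 5\right) = \left(-136\right) 3 = -408$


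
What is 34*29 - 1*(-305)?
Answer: 1291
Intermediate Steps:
34*29 - 1*(-305) = 986 + 305 = 1291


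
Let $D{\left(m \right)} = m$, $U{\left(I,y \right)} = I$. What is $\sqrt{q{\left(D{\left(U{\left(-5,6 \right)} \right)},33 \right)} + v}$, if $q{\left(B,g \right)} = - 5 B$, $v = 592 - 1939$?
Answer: $i \sqrt{1322} \approx 36.359 i$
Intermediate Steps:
$v = -1347$
$\sqrt{q{\left(D{\left(U{\left(-5,6 \right)} \right)},33 \right)} + v} = \sqrt{\left(-5\right) \left(-5\right) - 1347} = \sqrt{25 - 1347} = \sqrt{-1322} = i \sqrt{1322}$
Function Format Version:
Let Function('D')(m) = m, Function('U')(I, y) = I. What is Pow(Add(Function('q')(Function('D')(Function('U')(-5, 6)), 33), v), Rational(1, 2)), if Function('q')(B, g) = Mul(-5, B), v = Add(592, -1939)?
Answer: Mul(I, Pow(1322, Rational(1, 2))) ≈ Mul(36.359, I)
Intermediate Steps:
v = -1347
Pow(Add(Function('q')(Function('D')(Function('U')(-5, 6)), 33), v), Rational(1, 2)) = Pow(Add(Mul(-5, -5), -1347), Rational(1, 2)) = Pow(Add(25, -1347), Rational(1, 2)) = Pow(-1322, Rational(1, 2)) = Mul(I, Pow(1322, Rational(1, 2)))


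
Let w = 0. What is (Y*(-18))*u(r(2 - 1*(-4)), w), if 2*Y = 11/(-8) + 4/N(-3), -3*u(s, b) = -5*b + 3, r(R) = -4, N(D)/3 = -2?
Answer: -147/8 ≈ -18.375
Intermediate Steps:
N(D) = -6 (N(D) = 3*(-2) = -6)
u(s, b) = -1 + 5*b/3 (u(s, b) = -(-5*b + 3)/3 = -(3 - 5*b)/3 = -1 + 5*b/3)
Y = -49/48 (Y = (11/(-8) + 4/(-6))/2 = (11*(-⅛) + 4*(-⅙))/2 = (-11/8 - ⅔)/2 = (½)*(-49/24) = -49/48 ≈ -1.0208)
(Y*(-18))*u(r(2 - 1*(-4)), w) = (-49/48*(-18))*(-1 + (5/3)*0) = 147*(-1 + 0)/8 = (147/8)*(-1) = -147/8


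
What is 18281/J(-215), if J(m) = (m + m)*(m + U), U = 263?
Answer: -18281/20640 ≈ -0.88571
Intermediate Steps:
J(m) = 2*m*(263 + m) (J(m) = (m + m)*(m + 263) = (2*m)*(263 + m) = 2*m*(263 + m))
18281/J(-215) = 18281/((2*(-215)*(263 - 215))) = 18281/((2*(-215)*48)) = 18281/(-20640) = 18281*(-1/20640) = -18281/20640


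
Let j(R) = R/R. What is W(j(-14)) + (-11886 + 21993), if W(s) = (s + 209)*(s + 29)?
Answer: 16407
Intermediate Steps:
j(R) = 1
W(s) = (29 + s)*(209 + s) (W(s) = (209 + s)*(29 + s) = (29 + s)*(209 + s))
W(j(-14)) + (-11886 + 21993) = (6061 + 1**2 + 238*1) + (-11886 + 21993) = (6061 + 1 + 238) + 10107 = 6300 + 10107 = 16407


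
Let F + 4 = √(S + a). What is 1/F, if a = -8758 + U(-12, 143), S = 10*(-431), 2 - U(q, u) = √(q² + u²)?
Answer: -1/(4 - I*√(13066 + √20593)) ≈ -0.00030245 - 0.0086902*I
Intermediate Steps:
U(q, u) = 2 - √(q² + u²)
S = -4310
a = -8756 - √20593 (a = -8758 + (2 - √((-12)² + 143²)) = -8758 + (2 - √(144 + 20449)) = -8758 + (2 - √20593) = -8756 - √20593 ≈ -8899.5)
F = -4 + √(-13066 - √20593) (F = -4 + √(-4310 + (-8756 - √20593)) = -4 + √(-13066 - √20593) ≈ -4.0 + 114.93*I)
1/F = 1/(-4 + I*√(13066 + √20593))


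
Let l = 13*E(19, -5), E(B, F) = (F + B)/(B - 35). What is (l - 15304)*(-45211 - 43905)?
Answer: 2729689917/2 ≈ 1.3648e+9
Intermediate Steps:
E(B, F) = (B + F)/(-35 + B)
l = -91/8 (l = 13*((19 - 5)/(-35 + 19)) = 13*(14/(-16)) = 13*(-1/16*14) = 13*(-7/8) = -91/8 ≈ -11.375)
(l - 15304)*(-45211 - 43905) = (-91/8 - 15304)*(-45211 - 43905) = -122523/8*(-89116) = 2729689917/2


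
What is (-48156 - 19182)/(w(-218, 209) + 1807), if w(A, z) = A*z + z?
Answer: 33669/21773 ≈ 1.5464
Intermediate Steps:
w(A, z) = z + A*z
(-48156 - 19182)/(w(-218, 209) + 1807) = (-48156 - 19182)/(209*(1 - 218) + 1807) = -67338/(209*(-217) + 1807) = -67338/(-45353 + 1807) = -67338/(-43546) = -67338*(-1/43546) = 33669/21773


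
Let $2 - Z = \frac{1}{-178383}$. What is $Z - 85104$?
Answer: $- \frac{15180750065}{178383} \approx -85102.0$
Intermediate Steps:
$Z = \frac{356767}{178383}$ ($Z = 2 - \frac{1}{-178383} = 2 - - \frac{1}{178383} = 2 + \frac{1}{178383} = \frac{356767}{178383} \approx 2.0$)
$Z - 85104 = \frac{356767}{178383} - 85104 = - \frac{15180750065}{178383}$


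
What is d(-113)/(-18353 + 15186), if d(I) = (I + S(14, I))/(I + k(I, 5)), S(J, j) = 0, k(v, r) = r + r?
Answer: -113/326201 ≈ -0.00034641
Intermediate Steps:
k(v, r) = 2*r
d(I) = I/(10 + I) (d(I) = (I + 0)/(I + 2*5) = I/(I + 10) = I/(10 + I))
d(-113)/(-18353 + 15186) = (-113/(10 - 113))/(-18353 + 15186) = -113/(-103)/(-3167) = -113*(-1/103)*(-1/3167) = (113/103)*(-1/3167) = -113/326201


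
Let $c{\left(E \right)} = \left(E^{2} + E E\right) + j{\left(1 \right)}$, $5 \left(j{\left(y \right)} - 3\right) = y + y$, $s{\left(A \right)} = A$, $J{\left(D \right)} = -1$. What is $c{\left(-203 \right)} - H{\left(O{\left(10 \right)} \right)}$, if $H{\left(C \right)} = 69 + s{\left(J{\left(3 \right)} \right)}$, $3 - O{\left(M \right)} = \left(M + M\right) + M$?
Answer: $\frac{411767}{5} \approx 82353.0$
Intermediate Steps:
$O{\left(M \right)} = 3 - 3 M$ ($O{\left(M \right)} = 3 - \left(\left(M + M\right) + M\right) = 3 - \left(2 M + M\right) = 3 - 3 M$)
$j{\left(y \right)} = 3 + \frac{2 y}{5}$ ($j{\left(y \right)} = 3 + \frac{y + y}{5} = 3 + \frac{2 y}{5}$)
$c{\left(E \right)} = \frac{17}{5} + 2 E^{2}$ ($c{\left(E \right)} = \left(E^{2} + E E\right) + \left(3 + \frac{2}{5} \cdot 1\right) = \left(E^{2} + E^{2}\right) + \left(3 + \frac{2}{5}\right) = 2 E^{2} + \frac{17}{5} = \frac{17}{5} + 2 E^{2}$)
$H{\left(C \right)} = 68$ ($H{\left(C \right)} = 69 - 1 = 68$)
$c{\left(-203 \right)} - H{\left(O{\left(10 \right)} \right)} = \left(\frac{17}{5} + 2 \left(-203\right)^{2}\right) - 68 = \left(\frac{17}{5} + 2 \cdot 41209\right) - 68 = \left(\frac{17}{5} + 82418\right) - 68 = \frac{412107}{5} - 68 = \frac{411767}{5}$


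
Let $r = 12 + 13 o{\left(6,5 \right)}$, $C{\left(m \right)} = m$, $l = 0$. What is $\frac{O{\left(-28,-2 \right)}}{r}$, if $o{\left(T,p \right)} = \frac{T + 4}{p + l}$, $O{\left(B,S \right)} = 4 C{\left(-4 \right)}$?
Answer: $- \frac{8}{19} \approx -0.42105$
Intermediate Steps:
$O{\left(B,S \right)} = -16$ ($O{\left(B,S \right)} = 4 \left(-4\right) = -16$)
$o{\left(T,p \right)} = \frac{4 + T}{p}$ ($o{\left(T,p \right)} = \frac{T + 4}{p + 0} = \frac{4 + T}{p}$)
$r = 38$ ($r = 12 + 13 \frac{4 + 6}{5} = 12 + 13 \cdot \frac{1}{5} \cdot 10 = 12 + 13 \cdot 2 = 12 + 26 = 38$)
$\frac{O{\left(-28,-2 \right)}}{r} = - \frac{16}{38} = \left(-16\right) \frac{1}{38} = - \frac{8}{19}$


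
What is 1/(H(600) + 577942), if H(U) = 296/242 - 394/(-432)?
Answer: 26136/15105147917 ≈ 1.7303e-6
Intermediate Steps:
H(U) = 55805/26136 (H(U) = 296*(1/242) - 394*(-1/432) = 148/121 + 197/216 = 55805/26136)
1/(H(600) + 577942) = 1/(55805/26136 + 577942) = 1/(15105147917/26136) = 26136/15105147917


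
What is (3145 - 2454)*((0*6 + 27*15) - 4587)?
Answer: -2889762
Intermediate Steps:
(3145 - 2454)*((0*6 + 27*15) - 4587) = 691*((0 + 405) - 4587) = 691*(405 - 4587) = 691*(-4182) = -2889762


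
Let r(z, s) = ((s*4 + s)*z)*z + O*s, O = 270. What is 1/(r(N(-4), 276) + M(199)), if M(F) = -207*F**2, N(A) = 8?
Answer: -1/8034567 ≈ -1.2446e-7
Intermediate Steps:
r(z, s) = 270*s + 5*s*z**2 (r(z, s) = ((s*4 + s)*z)*z + 270*s = ((4*s + s)*z)*z + 270*s = ((5*s)*z)*z + 270*s = (5*s*z)*z + 270*s = 5*s*z**2 + 270*s = 270*s + 5*s*z**2)
1/(r(N(-4), 276) + M(199)) = 1/(5*276*(54 + 8**2) - 207*199**2) = 1/(5*276*(54 + 64) - 207*39601) = 1/(5*276*118 - 8197407) = 1/(162840 - 8197407) = 1/(-8034567) = -1/8034567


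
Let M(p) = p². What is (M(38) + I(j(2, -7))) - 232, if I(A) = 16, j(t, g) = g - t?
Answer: 1228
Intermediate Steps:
(M(38) + I(j(2, -7))) - 232 = (38² + 16) - 232 = (1444 + 16) - 232 = 1460 - 232 = 1228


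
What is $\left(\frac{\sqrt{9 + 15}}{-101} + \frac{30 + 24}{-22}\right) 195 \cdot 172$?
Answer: $- \frac{905580}{11} - \frac{67080 \sqrt{6}}{101} \approx -83952.0$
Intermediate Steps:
$\left(\frac{\sqrt{9 + 15}}{-101} + \frac{30 + 24}{-22}\right) 195 \cdot 172 = \left(\sqrt{24} \left(- \frac{1}{101}\right) + 54 \left(- \frac{1}{22}\right)\right) 195 \cdot 172 = \left(2 \sqrt{6} \left(- \frac{1}{101}\right) - \frac{27}{11}\right) 195 \cdot 172 = \left(- \frac{2 \sqrt{6}}{101} - \frac{27}{11}\right) 195 \cdot 172 = \left(- \frac{27}{11} - \frac{2 \sqrt{6}}{101}\right) 195 \cdot 172 = \left(- \frac{5265}{11} - \frac{390 \sqrt{6}}{101}\right) 172 = - \frac{905580}{11} - \frac{67080 \sqrt{6}}{101}$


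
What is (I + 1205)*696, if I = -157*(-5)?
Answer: 1385040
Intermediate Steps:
I = 785
(I + 1205)*696 = (785 + 1205)*696 = 1990*696 = 1385040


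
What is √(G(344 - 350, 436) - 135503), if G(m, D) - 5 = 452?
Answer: I*√135046 ≈ 367.49*I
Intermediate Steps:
G(m, D) = 457 (G(m, D) = 5 + 452 = 457)
√(G(344 - 350, 436) - 135503) = √(457 - 135503) = √(-135046) = I*√135046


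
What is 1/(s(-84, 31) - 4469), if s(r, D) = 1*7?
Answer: -1/4462 ≈ -0.00022411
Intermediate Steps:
s(r, D) = 7
1/(s(-84, 31) - 4469) = 1/(7 - 4469) = 1/(-4462) = -1/4462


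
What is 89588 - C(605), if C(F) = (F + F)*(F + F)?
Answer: -1374512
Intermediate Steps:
C(F) = 4*F² (C(F) = (2*F)*(2*F) = 4*F²)
89588 - C(605) = 89588 - 4*605² = 89588 - 4*366025 = 89588 - 1*1464100 = 89588 - 1464100 = -1374512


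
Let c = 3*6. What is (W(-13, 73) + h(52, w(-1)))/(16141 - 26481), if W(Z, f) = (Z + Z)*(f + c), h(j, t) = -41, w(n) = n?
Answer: 2407/10340 ≈ 0.23279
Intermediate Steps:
c = 18
W(Z, f) = 2*Z*(18 + f) (W(Z, f) = (Z + Z)*(f + 18) = (2*Z)*(18 + f) = 2*Z*(18 + f))
(W(-13, 73) + h(52, w(-1)))/(16141 - 26481) = (2*(-13)*(18 + 73) - 41)/(16141 - 26481) = (2*(-13)*91 - 41)/(-10340) = (-2366 - 41)*(-1/10340) = -2407*(-1/10340) = 2407/10340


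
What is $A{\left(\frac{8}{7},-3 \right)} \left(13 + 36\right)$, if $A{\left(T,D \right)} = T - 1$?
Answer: $7$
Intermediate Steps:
$A{\left(T,D \right)} = -1 + T$
$A{\left(\frac{8}{7},-3 \right)} \left(13 + 36\right) = \left(-1 + \frac{8}{7}\right) \left(13 + 36\right) = \left(-1 + 8 \cdot \frac{1}{7}\right) 49 = \left(-1 + \frac{8}{7}\right) 49 = \frac{1}{7} \cdot 49 = 7$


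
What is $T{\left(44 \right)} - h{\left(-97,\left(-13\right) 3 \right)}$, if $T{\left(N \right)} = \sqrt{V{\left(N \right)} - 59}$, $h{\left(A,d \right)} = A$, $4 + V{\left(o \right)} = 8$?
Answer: $97 + i \sqrt{55} \approx 97.0 + 7.4162 i$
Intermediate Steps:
$V{\left(o \right)} = 4$ ($V{\left(o \right)} = -4 + 8 = 4$)
$T{\left(N \right)} = i \sqrt{55}$ ($T{\left(N \right)} = \sqrt{4 - 59} = \sqrt{-55} = i \sqrt{55}$)
$T{\left(44 \right)} - h{\left(-97,\left(-13\right) 3 \right)} = i \sqrt{55} - -97 = i \sqrt{55} + 97 = 97 + i \sqrt{55}$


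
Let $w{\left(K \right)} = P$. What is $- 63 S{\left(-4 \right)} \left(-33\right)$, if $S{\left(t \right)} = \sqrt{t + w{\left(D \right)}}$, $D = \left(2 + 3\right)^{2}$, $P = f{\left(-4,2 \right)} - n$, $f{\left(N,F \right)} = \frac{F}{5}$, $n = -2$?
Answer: $\frac{4158 i \sqrt{10}}{5} \approx 2629.8 i$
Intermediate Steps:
$f{\left(N,F \right)} = \frac{F}{5}$ ($f{\left(N,F \right)} = F \frac{1}{5} = \frac{F}{5}$)
$P = \frac{12}{5}$ ($P = \frac{1}{5} \cdot 2 - -2 = \frac{2}{5} + 2 = \frac{12}{5} \approx 2.4$)
$D = 25$ ($D = 5^{2} = 25$)
$w{\left(K \right)} = \frac{12}{5}$
$S{\left(t \right)} = \sqrt{\frac{12}{5} + t}$ ($S{\left(t \right)} = \sqrt{t + \frac{12}{5}} = \sqrt{\frac{12}{5} + t}$)
$- 63 S{\left(-4 \right)} \left(-33\right) = - 63 \frac{\sqrt{60 + 25 \left(-4\right)}}{5} \left(-33\right) = - 63 \frac{\sqrt{60 - 100}}{5} \left(-33\right) = - 63 \frac{\sqrt{-40}}{5} \left(-33\right) = - 63 \frac{2 i \sqrt{10}}{5} \left(-33\right) = - \frac{126 i \sqrt{10}}{5} \left(-33\right) = \frac{4158 i \sqrt{10}}{5}$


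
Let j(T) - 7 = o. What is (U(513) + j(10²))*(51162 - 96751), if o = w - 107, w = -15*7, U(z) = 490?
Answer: -12992865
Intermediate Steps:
w = -105
o = -212 (o = -105 - 107 = -212)
j(T) = -205 (j(T) = 7 - 212 = -205)
(U(513) + j(10²))*(51162 - 96751) = (490 - 205)*(51162 - 96751) = 285*(-45589) = -12992865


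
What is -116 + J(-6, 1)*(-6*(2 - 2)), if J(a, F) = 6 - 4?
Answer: -116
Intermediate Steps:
J(a, F) = 2
-116 + J(-6, 1)*(-6*(2 - 2)) = -116 + 2*(-6*(2 - 2)) = -116 + 2*(-6*0) = -116 + 2*0 = -116 + 0 = -116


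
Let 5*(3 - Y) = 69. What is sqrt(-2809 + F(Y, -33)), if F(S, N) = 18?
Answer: I*sqrt(2791) ≈ 52.83*I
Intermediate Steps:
Y = -54/5 (Y = 3 - 1/5*69 = 3 - 69/5 = -54/5 ≈ -10.800)
sqrt(-2809 + F(Y, -33)) = sqrt(-2809 + 18) = sqrt(-2791) = I*sqrt(2791)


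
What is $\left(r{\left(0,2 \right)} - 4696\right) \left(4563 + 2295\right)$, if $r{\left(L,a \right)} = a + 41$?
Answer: $-31910274$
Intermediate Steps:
$r{\left(L,a \right)} = 41 + a$
$\left(r{\left(0,2 \right)} - 4696\right) \left(4563 + 2295\right) = \left(\left(41 + 2\right) - 4696\right) \left(4563 + 2295\right) = \left(43 - 4696\right) 6858 = \left(-4653\right) 6858 = -31910274$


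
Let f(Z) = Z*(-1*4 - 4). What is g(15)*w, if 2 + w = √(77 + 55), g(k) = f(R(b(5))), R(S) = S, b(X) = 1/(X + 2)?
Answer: 16/7 - 16*√33/7 ≈ -10.845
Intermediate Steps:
b(X) = 1/(2 + X)
f(Z) = -8*Z (f(Z) = Z*(-4 - 4) = Z*(-8) = -8*Z)
g(k) = -8/7 (g(k) = -8/(2 + 5) = -8/7)
w = -2 + 2*√33 (w = -2 + √(77 + 55) = -2 + √132 = -2 + 2*√33 ≈ 9.4891)
g(15)*w = -8*(-2 + 2*√33)/7 = 16/7 - 16*√33/7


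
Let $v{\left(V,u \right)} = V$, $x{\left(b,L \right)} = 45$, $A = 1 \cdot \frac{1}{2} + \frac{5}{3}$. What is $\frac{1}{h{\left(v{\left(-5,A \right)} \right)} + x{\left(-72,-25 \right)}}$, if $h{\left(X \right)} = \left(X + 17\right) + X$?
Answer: $\frac{1}{52} \approx 0.019231$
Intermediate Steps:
$A = \frac{13}{6}$ ($A = 1 \cdot \frac{1}{2} + 5 \cdot \frac{1}{3} = \frac{1}{2} + \frac{5}{3} = \frac{13}{6} \approx 2.1667$)
$h{\left(X \right)} = 17 + 2 X$ ($h{\left(X \right)} = \left(17 + X\right) + X = 17 + 2 X$)
$\frac{1}{h{\left(v{\left(-5,A \right)} \right)} + x{\left(-72,-25 \right)}} = \frac{1}{\left(17 + 2 \left(-5\right)\right) + 45} = \frac{1}{\left(17 - 10\right) + 45} = \frac{1}{7 + 45} = \frac{1}{52}$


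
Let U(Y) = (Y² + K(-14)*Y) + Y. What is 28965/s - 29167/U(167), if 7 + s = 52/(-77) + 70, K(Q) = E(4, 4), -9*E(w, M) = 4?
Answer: 560411338083/1208560964 ≈ 463.70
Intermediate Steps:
E(w, M) = -4/9 (E(w, M) = -⅑*4 = -4/9)
K(Q) = -4/9
s = 4799/77 (s = -7 + (52/(-77) + 70) = -7 + (52*(-1/77) + 70) = -7 + (-52/77 + 70) = -7 + 5338/77 = 4799/77 ≈ 62.325)
U(Y) = Y² + 5*Y/9 (U(Y) = (Y² - 4*Y/9) + Y = Y² + 5*Y/9)
28965/s - 29167/U(167) = 28965/(4799/77) - 29167*9/(167*(5 + 9*167)) = 28965*(77/4799) - 29167*9/(167*(5 + 1503)) = 2230305/4799 - 29167/((⅑)*167*1508) = 2230305/4799 - 29167/251836/9 = 2230305/4799 - 29167*9/251836 = 2230305/4799 - 262503/251836 = 560411338083/1208560964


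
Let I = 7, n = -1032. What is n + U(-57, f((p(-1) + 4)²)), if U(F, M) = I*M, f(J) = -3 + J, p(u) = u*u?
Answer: -878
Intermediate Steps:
p(u) = u²
U(F, M) = 7*M
n + U(-57, f((p(-1) + 4)²)) = -1032 + 7*(-3 + ((-1)² + 4)²) = -1032 + 7*(-3 + (1 + 4)²) = -1032 + 7*(-3 + 5²) = -1032 + 7*(-3 + 25) = -1032 + 7*22 = -1032 + 154 = -878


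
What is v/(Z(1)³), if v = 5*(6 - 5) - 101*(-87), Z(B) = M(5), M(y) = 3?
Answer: 8792/27 ≈ 325.63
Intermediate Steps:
Z(B) = 3
v = 8792 (v = 5*1 + 8787 = 5 + 8787 = 8792)
v/(Z(1)³) = 8792/(3³) = 8792/27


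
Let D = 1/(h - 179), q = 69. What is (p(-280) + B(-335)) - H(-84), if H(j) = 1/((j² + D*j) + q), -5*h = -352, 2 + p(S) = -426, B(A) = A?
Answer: -984090876/1289765 ≈ -763.00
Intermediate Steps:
p(S) = -428 (p(S) = -2 - 426 = -428)
h = 352/5 (h = -⅕*(-352) = 352/5 ≈ 70.400)
D = -5/543 (D = 1/(352/5 - 179) = 1/(-543/5) = -5/543 ≈ -0.0092081)
H(j) = 1/(69 + j² - 5*j/543) (H(j) = 1/((j² - 5*j/543) + 69) = 1/(69 + j² - 5*j/543))
(p(-280) + B(-335)) - H(-84) = (-428 - 335) - 543/(37467 - 5*(-84) + 543*(-84)²) = -763 - 543/(37467 + 420 + 543*7056) = -763 - 543/(37467 + 420 + 3831408) = -763 - 543/3869295 = -763 - 1*181/1289765 = -763 - 181/1289765 = -984090876/1289765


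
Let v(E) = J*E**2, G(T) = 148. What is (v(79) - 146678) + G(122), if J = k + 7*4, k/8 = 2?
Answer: 128074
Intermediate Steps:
k = 16 (k = 8*2 = 16)
J = 44 (J = 16 + 7*4 = 16 + 28 = 44)
v(E) = 44*E**2
(v(79) - 146678) + G(122) = (44*79**2 - 146678) + 148 = (44*6241 - 146678) + 148 = (274604 - 146678) + 148 = 127926 + 148 = 128074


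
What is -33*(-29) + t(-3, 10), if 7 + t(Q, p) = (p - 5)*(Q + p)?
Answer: 985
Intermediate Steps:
t(Q, p) = -7 + (-5 + p)*(Q + p) (t(Q, p) = -7 + (p - 5)*(Q + p) = -7 + (-5 + p)*(Q + p))
-33*(-29) + t(-3, 10) = -33*(-29) + (-7 + 10**2 - 5*(-3) - 5*10 - 3*10) = 957 + (-7 + 100 + 15 - 50 - 30) = 957 + 28 = 985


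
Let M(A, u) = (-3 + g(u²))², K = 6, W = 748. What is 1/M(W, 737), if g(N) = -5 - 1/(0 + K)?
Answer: 36/2401 ≈ 0.014994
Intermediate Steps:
g(N) = -31/6 (g(N) = -5 - 1/(0 + 6) = -5 - 1/6 = -5 - 1*⅙ = -5 - ⅙ = -31/6)
M(A, u) = 2401/36 (M(A, u) = (-3 - 31/6)² = (-49/6)² = 2401/36)
1/M(W, 737) = 1/(2401/36) = 36/2401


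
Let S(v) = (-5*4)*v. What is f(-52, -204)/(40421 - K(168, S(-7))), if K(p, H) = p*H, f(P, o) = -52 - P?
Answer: 0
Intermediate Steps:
S(v) = -20*v
K(p, H) = H*p
f(-52, -204)/(40421 - K(168, S(-7))) = (-52 - 1*(-52))/(40421 - (-20*(-7))*168) = (-52 + 52)/(40421 - 140*168) = 0/(40421 - 1*23520) = 0/(40421 - 23520) = 0/16901 = 0*(1/16901) = 0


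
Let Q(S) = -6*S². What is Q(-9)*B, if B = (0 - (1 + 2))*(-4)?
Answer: -5832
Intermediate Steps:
B = 12 (B = (0 - 1*3)*(-4) = (0 - 3)*(-4) = -3*(-4) = 12)
Q(-9)*B = -6*(-9)²*12 = -6*81*12 = -486*12 = -5832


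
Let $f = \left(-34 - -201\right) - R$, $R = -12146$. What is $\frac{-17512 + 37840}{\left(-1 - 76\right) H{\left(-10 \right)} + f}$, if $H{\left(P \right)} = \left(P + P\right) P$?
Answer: $- \frac{968}{147} \approx -6.585$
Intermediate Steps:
$H{\left(P \right)} = 2 P^{2}$ ($H{\left(P \right)} = 2 P P = 2 P^{2}$)
$f = 12313$ ($f = \left(-34 - -201\right) - -12146 = \left(-34 + 201\right) + 12146 = 167 + 12146 = 12313$)
$\frac{-17512 + 37840}{\left(-1 - 76\right) H{\left(-10 \right)} + f} = \frac{-17512 + 37840}{\left(-1 - 76\right) 2 \left(-10\right)^{2} + 12313} = \frac{20328}{- 77 \cdot 2 \cdot 100 + 12313} = \frac{20328}{\left(-77\right) 200 + 12313} = \frac{20328}{-15400 + 12313} = \frac{20328}{-3087} = 20328 \left(- \frac{1}{3087}\right) = - \frac{968}{147}$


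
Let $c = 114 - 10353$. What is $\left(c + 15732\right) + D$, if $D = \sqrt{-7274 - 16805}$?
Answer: $5493 + 11 i \sqrt{199} \approx 5493.0 + 155.17 i$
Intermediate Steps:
$D = 11 i \sqrt{199}$ ($D = \sqrt{-24079} = 11 i \sqrt{199} \approx 155.17 i$)
$c = -10239$ ($c = 114 - 10353 = -10239$)
$\left(c + 15732\right) + D = \left(-10239 + 15732\right) + 11 i \sqrt{199} = 5493 + 11 i \sqrt{199}$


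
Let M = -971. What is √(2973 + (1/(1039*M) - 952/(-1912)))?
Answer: √172875318784307776865/241119691 ≈ 54.530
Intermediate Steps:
√(2973 + (1/(1039*M) - 952/(-1912))) = √(2973 + (1/(1039*(-971)) - 952/(-1912))) = √(2973 + ((1/1039)*(-1/971) - 952*(-1/1912))) = √(2973 + (-1/1008869 + 119/239)) = √(2973 + 120055172/241119691) = √(716968896515/241119691) = √172875318784307776865/241119691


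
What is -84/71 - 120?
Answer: -8604/71 ≈ -121.18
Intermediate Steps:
-84/71 - 120 = -8604/71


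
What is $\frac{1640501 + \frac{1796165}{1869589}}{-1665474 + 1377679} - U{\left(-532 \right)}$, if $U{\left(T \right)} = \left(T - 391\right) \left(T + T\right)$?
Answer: $- \frac{528415122929200614}{538058366255} \approx -9.8208 \cdot 10^{5}$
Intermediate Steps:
$U{\left(T \right)} = 2 T \left(-391 + T\right)$ ($U{\left(T \right)} = \left(-391 + T\right) 2 T = 2 T \left(-391 + T\right)$)
$\frac{1640501 + \frac{1796165}{1869589}}{-1665474 + 1377679} - U{\left(-532 \right)} = \frac{1640501 + \frac{1796165}{1869589}}{-1665474 + 1377679} - 2 \left(-532\right) \left(-391 - 532\right) = \frac{1640501 + 1796165 \cdot \frac{1}{1869589}}{-287795} - 2 \left(-532\right) \left(-923\right) = \left(1640501 + \frac{1796165}{1869589}\right) \left(- \frac{1}{287795}\right) - 982072 = \frac{3067064420254}{1869589} \left(- \frac{1}{287795}\right) - 982072 = - \frac{3067064420254}{538058366255} - 982072 = - \frac{528415122929200614}{538058366255}$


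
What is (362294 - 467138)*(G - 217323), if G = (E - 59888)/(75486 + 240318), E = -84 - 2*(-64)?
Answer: 599633699767032/26317 ≈ 2.2785e+10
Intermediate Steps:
E = 44 (E = -84 + 128 = 44)
G = -4987/26317 (G = (44 - 59888)/(75486 + 240318) = -59844/315804 = -59844*1/315804 = -4987/26317 ≈ -0.18950)
(362294 - 467138)*(G - 217323) = (362294 - 467138)*(-4987/26317 - 217323) = -104844*(-5719294378/26317) = 599633699767032/26317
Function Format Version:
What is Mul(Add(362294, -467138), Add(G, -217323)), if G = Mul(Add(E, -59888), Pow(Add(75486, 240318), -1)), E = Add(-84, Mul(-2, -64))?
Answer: Rational(599633699767032, 26317) ≈ 2.2785e+10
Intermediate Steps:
E = 44 (E = Add(-84, 128) = 44)
G = Rational(-4987, 26317) (G = Mul(Add(44, -59888), Pow(Add(75486, 240318), -1)) = Mul(-59844, Pow(315804, -1)) = Mul(-59844, Rational(1, 315804)) = Rational(-4987, 26317) ≈ -0.18950)
Mul(Add(362294, -467138), Add(G, -217323)) = Mul(Add(362294, -467138), Add(Rational(-4987, 26317), -217323)) = Mul(-104844, Rational(-5719294378, 26317)) = Rational(599633699767032, 26317)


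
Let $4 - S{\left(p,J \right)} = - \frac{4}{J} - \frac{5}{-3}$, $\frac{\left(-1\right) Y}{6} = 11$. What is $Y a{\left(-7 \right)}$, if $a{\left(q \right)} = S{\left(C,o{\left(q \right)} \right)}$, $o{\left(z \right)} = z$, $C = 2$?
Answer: $- \frac{814}{7} \approx -116.29$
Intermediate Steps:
$Y = -66$ ($Y = \left(-6\right) 11 = -66$)
$S{\left(p,J \right)} = \frac{7}{3} + \frac{4}{J}$ ($S{\left(p,J \right)} = 4 - \left(- \frac{4}{J} - \frac{5}{-3}\right) = 4 - \left(- \frac{4}{J} - - \frac{5}{3}\right) = 4 - \left(- \frac{4}{J} + \frac{5}{3}\right) = 4 - \left(\frac{5}{3} - \frac{4}{J}\right) = \frac{7}{3} + \frac{4}{J}$)
$a{\left(q \right)} = \frac{7}{3} + \frac{4}{q}$
$Y a{\left(-7 \right)} = - 66 \left(\frac{7}{3} + \frac{4}{-7}\right) = - 66 \left(\frac{7}{3} + 4 \left(- \frac{1}{7}\right)\right) = - 66 \left(\frac{7}{3} - \frac{4}{7}\right) = \left(-66\right) \frac{37}{21} = - \frac{814}{7}$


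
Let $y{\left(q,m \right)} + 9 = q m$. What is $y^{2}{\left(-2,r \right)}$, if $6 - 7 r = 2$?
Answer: $\frac{5041}{49} \approx 102.88$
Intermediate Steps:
$r = \frac{4}{7}$ ($r = \frac{6}{7} - \frac{2}{7} = \frac{4}{7} \approx 0.57143$)
$y{\left(q,m \right)} = -9 + m q$ ($y{\left(q,m \right)} = -9 + q m = -9 + m q$)
$y^{2}{\left(-2,r \right)} = \left(-9 + \frac{4}{7} \left(-2\right)\right)^{2} = \left(-9 - \frac{8}{7}\right)^{2} = \left(- \frac{71}{7}\right)^{2} = \frac{5041}{49}$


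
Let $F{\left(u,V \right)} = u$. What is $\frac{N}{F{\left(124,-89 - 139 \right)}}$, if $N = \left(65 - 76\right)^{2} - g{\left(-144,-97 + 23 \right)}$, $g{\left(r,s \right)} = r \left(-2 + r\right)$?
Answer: $- \frac{20903}{124} \approx -168.57$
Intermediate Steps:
$N = -20903$ ($N = \left(65 - 76\right)^{2} - - 144 \left(-2 - 144\right) = \left(-11\right)^{2} - \left(-144\right) \left(-146\right) = 121 - 21024 = -20903$)
$\frac{N}{F{\left(124,-89 - 139 \right)}} = - \frac{20903}{124}$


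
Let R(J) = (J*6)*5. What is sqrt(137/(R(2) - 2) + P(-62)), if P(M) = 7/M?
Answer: sqrt(1817778)/899 ≈ 1.4997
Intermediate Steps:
R(J) = 30*J (R(J) = (6*J)*5 = 30*J)
sqrt(137/(R(2) - 2) + P(-62)) = sqrt(137/(30*2 - 2) + 7/(-62)) = sqrt(137/(60 - 2) + 7*(-1/62)) = sqrt(137/58 - 7/62) = sqrt(2022/899) = sqrt(1817778)/899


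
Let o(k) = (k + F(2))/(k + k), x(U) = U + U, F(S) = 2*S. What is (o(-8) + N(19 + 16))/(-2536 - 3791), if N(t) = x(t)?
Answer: -281/25308 ≈ -0.011103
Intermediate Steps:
x(U) = 2*U
o(k) = (4 + k)/(2*k) (o(k) = (k + 2*2)/(k + k) = (k + 4)/((2*k)) = (4 + k)*(1/(2*k)) = (4 + k)/(2*k))
N(t) = 2*t
(o(-8) + N(19 + 16))/(-2536 - 3791) = ((½)*(4 - 8)/(-8) + 2*(19 + 16))/(-2536 - 3791) = ((½)*(-⅛)*(-4) + 2*35)/(-6327) = (¼ + 70)*(-1/6327) = (281/4)*(-1/6327) = -281/25308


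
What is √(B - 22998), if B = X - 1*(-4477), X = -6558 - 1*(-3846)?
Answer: I*√21233 ≈ 145.72*I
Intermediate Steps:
X = -2712 (X = -6558 + 3846 = -2712)
B = 1765 (B = -2712 - 1*(-4477) = -2712 + 4477 = 1765)
√(B - 22998) = √(1765 - 22998) = √(-21233) = I*√21233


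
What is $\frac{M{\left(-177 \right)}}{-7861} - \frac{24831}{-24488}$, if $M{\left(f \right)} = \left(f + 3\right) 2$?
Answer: $\frac{203718315}{192500168} \approx 1.0583$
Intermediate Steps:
$M{\left(f \right)} = 6 + 2 f$ ($M{\left(f \right)} = \left(3 + f\right) 2 = 6 + 2 f$)
$\frac{M{\left(-177 \right)}}{-7861} - \frac{24831}{-24488} = \frac{6 + 2 \left(-177\right)}{-7861} - \frac{24831}{-24488} = \left(6 - 354\right) \left(- \frac{1}{7861}\right) - - \frac{24831}{24488} = \left(-348\right) \left(- \frac{1}{7861}\right) + \frac{24831}{24488} = \frac{348}{7861} + \frac{24831}{24488} = \frac{203718315}{192500168}$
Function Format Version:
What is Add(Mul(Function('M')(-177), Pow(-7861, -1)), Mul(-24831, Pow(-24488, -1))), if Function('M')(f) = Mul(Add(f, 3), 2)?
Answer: Rational(203718315, 192500168) ≈ 1.0583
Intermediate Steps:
Function('M')(f) = Add(6, Mul(2, f)) (Function('M')(f) = Mul(Add(3, f), 2) = Add(6, Mul(2, f)))
Add(Mul(Function('M')(-177), Pow(-7861, -1)), Mul(-24831, Pow(-24488, -1))) = Add(Mul(Add(6, Mul(2, -177)), Pow(-7861, -1)), Mul(-24831, Pow(-24488, -1))) = Add(Mul(Add(6, -354), Rational(-1, 7861)), Mul(-24831, Rational(-1, 24488))) = Add(Mul(-348, Rational(-1, 7861)), Rational(24831, 24488)) = Add(Rational(348, 7861), Rational(24831, 24488)) = Rational(203718315, 192500168)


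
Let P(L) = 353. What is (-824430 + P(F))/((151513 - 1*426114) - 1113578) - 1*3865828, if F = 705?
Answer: -5366460423135/1388179 ≈ -3.8658e+6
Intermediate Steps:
(-824430 + P(F))/((151513 - 1*426114) - 1113578) - 1*3865828 = (-824430 + 353)/((151513 - 1*426114) - 1113578) - 1*3865828 = -824077/((151513 - 426114) - 1113578) - 3865828 = -824077/(-274601 - 1113578) - 3865828 = -824077/(-1388179) - 3865828 = -824077*(-1/1388179) - 3865828 = 824077/1388179 - 3865828 = -5366460423135/1388179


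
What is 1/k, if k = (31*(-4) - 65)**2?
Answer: 1/35721 ≈ 2.7995e-5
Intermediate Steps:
k = 35721 (k = (-124 - 65)**2 = (-189)**2 = 35721)
1/k = 1/35721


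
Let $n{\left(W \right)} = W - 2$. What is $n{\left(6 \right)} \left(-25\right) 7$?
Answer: $-700$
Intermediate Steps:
$n{\left(W \right)} = -2 + W$
$n{\left(6 \right)} \left(-25\right) 7 = \left(-2 + 6\right) \left(-25\right) 7 = 4 \left(-25\right) 7 = \left(-100\right) 7 = -700$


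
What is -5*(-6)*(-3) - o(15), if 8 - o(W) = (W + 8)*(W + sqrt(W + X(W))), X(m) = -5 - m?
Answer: 247 + 23*I*sqrt(5) ≈ 247.0 + 51.43*I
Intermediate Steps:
o(W) = 8 - (8 + W)*(W + I*sqrt(5)) (o(W) = 8 - (W + 8)*(W + sqrt(W + (-5 - W))) = 8 - (8 + W)*(W + sqrt(-5)) = 8 - (8 + W)*(W + I*sqrt(5)))
-5*(-6)*(-3) - o(15) = -5*(-6)*(-3) - (8 - 1*15**2 - 8*15 - 8*I*sqrt(5) - 1*I*15*sqrt(5)) = 30*(-3) - (8 - 1*225 - 120 - 8*I*sqrt(5) - 15*I*sqrt(5)) = -90 - (8 - 225 - 120 - 8*I*sqrt(5) - 15*I*sqrt(5)) = -90 - (-337 - 23*I*sqrt(5)) = -90 + (337 + 23*I*sqrt(5)) = 247 + 23*I*sqrt(5)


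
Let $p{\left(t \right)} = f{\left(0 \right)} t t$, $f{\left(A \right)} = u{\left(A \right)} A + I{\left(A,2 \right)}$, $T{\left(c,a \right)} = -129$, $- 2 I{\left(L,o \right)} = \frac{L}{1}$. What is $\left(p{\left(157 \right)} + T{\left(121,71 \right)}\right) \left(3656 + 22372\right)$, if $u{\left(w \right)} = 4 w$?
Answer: $-3357612$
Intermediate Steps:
$I{\left(L,o \right)} = - \frac{L}{2}$ ($I{\left(L,o \right)} = - \frac{L 1^{-1}}{2} = - \frac{L 1}{2} = - \frac{L}{2}$)
$f{\left(A \right)} = 4 A^{2} - \frac{A}{2}$ ($f{\left(A \right)} = 4 A A - \frac{A}{2} = 4 A^{2} - \frac{A}{2}$)
$p{\left(t \right)} = 0$ ($p{\left(t \right)} = \frac{1}{2} \cdot 0 \left(-1 + 8 \cdot 0\right) t t = \frac{1}{2} \cdot 0 \left(-1 + 0\right) t t = \frac{1}{2} \cdot 0 \left(-1\right) t t = 0 t t = 0 t = 0$)
$\left(p{\left(157 \right)} + T{\left(121,71 \right)}\right) \left(3656 + 22372\right) = \left(0 - 129\right) \left(3656 + 22372\right) = \left(-129\right) 26028 = -3357612$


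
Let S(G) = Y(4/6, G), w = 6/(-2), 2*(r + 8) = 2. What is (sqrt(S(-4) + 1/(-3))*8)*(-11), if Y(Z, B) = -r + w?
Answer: -88*sqrt(33)/3 ≈ -168.51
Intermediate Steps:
r = -7 (r = -8 + (1/2)*2 = -8 + 1 = -7)
w = -3 (w = 6*(-1/2) = -3)
Y(Z, B) = 4 (Y(Z, B) = -1*(-7) - 3 = 7 - 3 = 4)
S(G) = 4
(sqrt(S(-4) + 1/(-3))*8)*(-11) = (sqrt(4 + 1/(-3))*8)*(-11) = (sqrt(4 - 1/3)*8)*(-11) = (sqrt(11/3)*8)*(-11) = ((sqrt(33)/3)*8)*(-11) = (8*sqrt(33)/3)*(-11) = -88*sqrt(33)/3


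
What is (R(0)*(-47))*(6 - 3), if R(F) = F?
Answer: 0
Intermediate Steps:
(R(0)*(-47))*(6 - 3) = (0*(-47))*(6 - 3) = 0*3 = 0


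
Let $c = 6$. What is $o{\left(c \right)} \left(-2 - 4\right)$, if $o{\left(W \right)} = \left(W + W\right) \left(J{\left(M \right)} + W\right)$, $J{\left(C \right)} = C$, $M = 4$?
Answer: $-720$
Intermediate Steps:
$o{\left(W \right)} = 2 W \left(4 + W\right)$ ($o{\left(W \right)} = \left(W + W\right) \left(4 + W\right) = 2 W \left(4 + W\right)$)
$o{\left(c \right)} \left(-2 - 4\right) = 2 \cdot 6 \left(4 + 6\right) \left(-2 - 4\right) = 2 \cdot 6 \cdot 10 \left(-6\right) = 120 \left(-6\right) = -720$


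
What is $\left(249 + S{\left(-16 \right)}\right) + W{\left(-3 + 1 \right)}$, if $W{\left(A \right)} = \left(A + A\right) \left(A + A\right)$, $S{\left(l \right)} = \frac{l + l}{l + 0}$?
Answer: $267$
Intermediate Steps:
$S{\left(l \right)} = 2$ ($S{\left(l \right)} = \frac{2 l}{l} = 2$)
$W{\left(A \right)} = 4 A^{2}$ ($W{\left(A \right)} = 2 A 2 A = 4 A^{2}$)
$\left(249 + S{\left(-16 \right)}\right) + W{\left(-3 + 1 \right)} = \left(249 + 2\right) + 4 \left(-3 + 1\right)^{2} = 251 + 4 \left(-2\right)^{2} = 251 + 4 \cdot 4 = 251 + 16 = 267$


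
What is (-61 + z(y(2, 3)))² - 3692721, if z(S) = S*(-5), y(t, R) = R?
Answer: -3686945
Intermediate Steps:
z(S) = -5*S
(-61 + z(y(2, 3)))² - 3692721 = (-61 - 5*3)² - 3692721 = (-61 - 15)² - 3692721 = (-76)² - 3692721 = 5776 - 3692721 = -3686945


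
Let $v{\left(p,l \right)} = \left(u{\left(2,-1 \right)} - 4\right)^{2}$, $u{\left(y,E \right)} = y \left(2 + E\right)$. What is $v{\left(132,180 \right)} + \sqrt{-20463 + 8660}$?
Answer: $4 + i \sqrt{11803} \approx 4.0 + 108.64 i$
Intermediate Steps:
$v{\left(p,l \right)} = 4$ ($v{\left(p,l \right)} = \left(2 \left(2 - 1\right) - 4\right)^{2} = \left(2 \cdot 1 - 4\right)^{2} = \left(2 - 4\right)^{2} = \left(-2\right)^{2} = 4$)
$v{\left(132,180 \right)} + \sqrt{-20463 + 8660} = 4 + \sqrt{-20463 + 8660} = 4 + \sqrt{-11803} = 4 + i \sqrt{11803}$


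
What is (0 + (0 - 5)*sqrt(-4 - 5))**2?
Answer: -225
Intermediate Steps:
(0 + (0 - 5)*sqrt(-4 - 5))**2 = (0 - 15*I)**2 = (-15*I)**2 = -225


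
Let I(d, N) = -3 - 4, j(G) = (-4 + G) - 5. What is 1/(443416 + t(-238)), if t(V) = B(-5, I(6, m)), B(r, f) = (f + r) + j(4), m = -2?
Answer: 1/443399 ≈ 2.2553e-6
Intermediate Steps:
j(G) = -9 + G
I(d, N) = -7
B(r, f) = -5 + f + r (B(r, f) = (f + r) + (-9 + 4) = (f + r) - 5 = -5 + f + r)
t(V) = -17 (t(V) = -5 - 7 - 5 = -17)
1/(443416 + t(-238)) = 1/(443416 - 17) = 1/443399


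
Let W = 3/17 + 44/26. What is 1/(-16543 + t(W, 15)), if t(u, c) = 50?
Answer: -1/16493 ≈ -6.0632e-5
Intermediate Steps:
W = 413/221 (W = 3*(1/17) + 44*(1/26) = 3/17 + 22/13 = 413/221 ≈ 1.8688)
1/(-16543 + t(W, 15)) = 1/(-16543 + 50) = 1/(-16493) = -1/16493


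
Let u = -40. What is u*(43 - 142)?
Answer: 3960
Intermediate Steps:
u*(43 - 142) = -40*(43 - 142) = -40*(-99) = 3960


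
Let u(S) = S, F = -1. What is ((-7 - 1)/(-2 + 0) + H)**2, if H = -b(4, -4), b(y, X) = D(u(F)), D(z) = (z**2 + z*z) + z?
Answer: 9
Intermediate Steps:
D(z) = z + 2*z**2 (D(z) = (z**2 + z**2) + z = 2*z**2 + z = z + 2*z**2)
b(y, X) = 1 (b(y, X) = -(1 + 2*(-1)) = -(1 - 2) = -1*(-1) = 1)
H = -1 (H = -1*1 = -1)
((-7 - 1)/(-2 + 0) + H)**2 = ((-7 - 1)/(-2 + 0) - 1)**2 = (-8/(-2) - 1)**2 = (-8*(-1/2) - 1)**2 = (4 - 1)**2 = 3**2 = 9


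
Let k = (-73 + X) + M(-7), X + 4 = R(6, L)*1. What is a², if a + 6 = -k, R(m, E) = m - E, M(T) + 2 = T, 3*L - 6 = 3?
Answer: 5929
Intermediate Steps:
L = 3 (L = 2 + (⅓)*3 = 2 + 1 = 3)
M(T) = -2 + T
X = -1 (X = -4 + (6 - 1*3)*1 = -4 + (6 - 3)*1 = -4 + 3*1 = -4 + 3 = -1)
k = -83 (k = (-73 - 1) + (-2 - 7) = -74 - 9 = -83)
a = 77 (a = -6 - 1*(-83) = -6 + 83 = 77)
a² = 77² = 5929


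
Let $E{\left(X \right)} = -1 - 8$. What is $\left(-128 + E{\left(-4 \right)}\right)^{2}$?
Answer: $18769$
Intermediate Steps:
$E{\left(X \right)} = -9$
$\left(-128 + E{\left(-4 \right)}\right)^{2} = \left(-128 - 9\right)^{2} = \left(-137\right)^{2} = 18769$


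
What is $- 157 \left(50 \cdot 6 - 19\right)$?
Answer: $-44117$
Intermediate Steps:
$- 157 \left(50 \cdot 6 - 19\right) = - 157 \left(300 - 19\right) = \left(-157\right) 281 = -44117$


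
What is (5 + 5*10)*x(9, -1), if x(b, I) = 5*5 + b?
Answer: 1870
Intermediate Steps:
x(b, I) = 25 + b
(5 + 5*10)*x(9, -1) = (5 + 5*10)*(25 + 9) = (5 + 50)*34 = 55*34 = 1870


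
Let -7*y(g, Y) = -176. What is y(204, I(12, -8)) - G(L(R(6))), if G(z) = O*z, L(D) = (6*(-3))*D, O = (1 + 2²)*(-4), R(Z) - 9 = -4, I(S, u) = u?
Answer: -12424/7 ≈ -1774.9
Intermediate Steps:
y(g, Y) = 176/7 (y(g, Y) = -⅐*(-176) = 176/7)
R(Z) = 5 (R(Z) = 9 - 4 = 5)
O = -20 (O = (1 + 4)*(-4) = 5*(-4) = -20)
L(D) = -18*D
G(z) = -20*z
y(204, I(12, -8)) - G(L(R(6))) = 176/7 - (-20)*(-18*5) = 176/7 - (-20)*(-90) = 176/7 - 1*1800 = 176/7 - 1800 = -12424/7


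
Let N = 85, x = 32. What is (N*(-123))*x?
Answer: -334560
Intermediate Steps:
(N*(-123))*x = (85*(-123))*32 = -10455*32 = -334560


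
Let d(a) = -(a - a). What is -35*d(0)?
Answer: 0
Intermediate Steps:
d(a) = 0 (d(a) = -1*0 = 0)
-35*d(0) = -35*0 = 0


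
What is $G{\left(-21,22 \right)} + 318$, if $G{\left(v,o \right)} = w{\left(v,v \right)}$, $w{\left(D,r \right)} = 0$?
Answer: $318$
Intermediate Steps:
$G{\left(v,o \right)} = 0$
$G{\left(-21,22 \right)} + 318 = 0 + 318 = 318$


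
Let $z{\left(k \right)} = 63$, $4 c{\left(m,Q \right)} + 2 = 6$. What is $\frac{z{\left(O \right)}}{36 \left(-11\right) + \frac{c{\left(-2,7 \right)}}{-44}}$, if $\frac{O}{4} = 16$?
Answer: $- \frac{2772}{17425} \approx -0.15908$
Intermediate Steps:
$O = 64$ ($O = 4 \cdot 16 = 64$)
$c{\left(m,Q \right)} = 1$ ($c{\left(m,Q \right)} = - \frac{1}{2} + \frac{1}{4} \cdot 6 = - \frac{1}{2} + \frac{3}{2} = 1$)
$\frac{z{\left(O \right)}}{36 \left(-11\right) + \frac{c{\left(-2,7 \right)}}{-44}} = \frac{63}{36 \left(-11\right) + 1 \frac{1}{-44}} = \frac{63}{-396 + 1 \left(- \frac{1}{44}\right)} = \frac{63}{-396 - \frac{1}{44}} = \frac{63}{- \frac{17425}{44}} = 63 \left(- \frac{44}{17425}\right) = - \frac{2772}{17425}$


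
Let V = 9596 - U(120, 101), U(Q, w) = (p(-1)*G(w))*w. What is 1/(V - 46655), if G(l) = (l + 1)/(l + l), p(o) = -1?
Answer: -1/37008 ≈ -2.7021e-5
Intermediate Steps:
G(l) = (1 + l)/(2*l) (G(l) = (1 + l)/((2*l)) = (1 + l)*(1/(2*l)) = (1 + l)/(2*l))
U(Q, w) = -½ - w/2 (U(Q, w) = (-(1 + w)/(2*w))*w = -½ - w/2)
V = 9647 (V = 9596 - (-½ - ½*101) = 9596 - (-½ - 101/2) = 9596 - 1*(-51) = 9596 + 51 = 9647)
1/(V - 46655) = 1/(9647 - 46655) = 1/(-37008) = -1/37008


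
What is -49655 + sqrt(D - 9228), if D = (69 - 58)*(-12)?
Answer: -49655 + 12*I*sqrt(65) ≈ -49655.0 + 96.747*I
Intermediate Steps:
D = -132 (D = 11*(-12) = -132)
-49655 + sqrt(D - 9228) = -49655 + sqrt(-132 - 9228) = -49655 + sqrt(-9360) = -49655 + 12*I*sqrt(65)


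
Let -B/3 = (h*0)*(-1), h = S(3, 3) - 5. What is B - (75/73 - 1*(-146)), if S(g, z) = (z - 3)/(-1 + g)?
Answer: -10733/73 ≈ -147.03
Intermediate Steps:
S(g, z) = (-3 + z)/(-1 + g)
h = -5 (h = (-3 + 3)/(-1 + 3) - 5 = 0/2 - 5 = (1/2)*0 - 5 = 0 - 5 = -5)
B = 0 (B = -3*(-5*0)*(-1) = -0*(-1) = -3*0 = 0)
B - (75/73 - 1*(-146)) = 0 - (75/73 - 1*(-146)) = 0 - (75*(1/73) + 146) = 0 - (75/73 + 146) = 0 - 1*10733/73 = 0 - 10733/73 = -10733/73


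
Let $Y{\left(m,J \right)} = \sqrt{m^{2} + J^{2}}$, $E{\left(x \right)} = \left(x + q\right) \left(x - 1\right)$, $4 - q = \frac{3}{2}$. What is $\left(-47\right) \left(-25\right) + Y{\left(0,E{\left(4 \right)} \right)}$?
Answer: $\frac{2389}{2} \approx 1194.5$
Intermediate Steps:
$q = \frac{5}{2}$ ($q = 4 - \frac{3}{2} = \frac{5}{2} \approx 2.5$)
$E{\left(x \right)} = \left(-1 + x\right) \left(\frac{5}{2} + x\right)$ ($E{\left(x \right)} = \left(x + \frac{5}{2}\right) \left(x - 1\right) = \left(\frac{5}{2} + x\right) \left(-1 + x\right) = \left(-1 + x\right) \left(\frac{5}{2} + x\right)$)
$Y{\left(m,J \right)} = \sqrt{J^{2} + m^{2}}$
$\left(-47\right) \left(-25\right) + Y{\left(0,E{\left(4 \right)} \right)} = \left(-47\right) \left(-25\right) + \sqrt{\left(- \frac{5}{2} + 4^{2} + \frac{3}{2} \cdot 4\right)^{2} + 0^{2}} = 1175 + \sqrt{\left(- \frac{5}{2} + 16 + 6\right)^{2} + 0} = 1175 + \sqrt{\left(\frac{39}{2}\right)^{2} + 0} = 1175 + \sqrt{\frac{1521}{4} + 0} = 1175 + \sqrt{\frac{1521}{4}} = 1175 + \frac{39}{2} = \frac{2389}{2}$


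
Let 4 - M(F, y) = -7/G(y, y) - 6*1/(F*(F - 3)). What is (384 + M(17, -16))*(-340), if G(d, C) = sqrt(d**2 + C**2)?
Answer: -923500/7 - 595*sqrt(2)/8 ≈ -1.3203e+5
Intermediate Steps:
G(d, C) = sqrt(C**2 + d**2)
M(F, y) = 4 + 6/(F*(-3 + F)) + 7*sqrt(2)/(2*sqrt(y**2)) (M(F, y) = 4 - (-7/sqrt(y**2 + y**2) - 6*1/(F*(F - 3))) = 4 - (-7*sqrt(2)/(2*sqrt(y**2)) - 6*1/(F*(-3 + F))) = 4 - (-7*sqrt(2)/(2*sqrt(y**2)) - 6/(F*(-3 + F))) = 4 - (-6/(F*(-3 + F)) - 7*sqrt(2)/(2*sqrt(y**2))) = 4 + (6/(F*(-3 + F)) + 7*sqrt(2)/(2*sqrt(y**2))) = 4 + 6/(F*(-3 + F)) + 7*sqrt(2)/(2*sqrt(y**2)))
(384 + M(17, -16))*(-340) = (384 + (1/2)*(12*sqrt((-16)**2) - 24*17*sqrt((-16)**2) - 21*17*sqrt(2) + 7*sqrt(2)*17**2 + 8*17**2*sqrt((-16)**2))/(17*sqrt((-16)**2)*(-3 + 17)))*(-340) = (384 + (1/2)*(1/17)*(12*sqrt(256) - 24*17*sqrt(256) - 357*sqrt(2) + 7*sqrt(2)*289 + 8*289*sqrt(256))/(sqrt(256)*14))*(-340) = (384 + (1/2)*(1/17)*(1/16)*(1/14)*(12*16 - 24*17*16 - 357*sqrt(2) + 2023*sqrt(2) + 8*289*16))*(-340) = (384 + (1/2)*(1/17)*(1/16)*(1/14)*(192 - 6528 - 357*sqrt(2) + 2023*sqrt(2) + 36992))*(-340) = (384 + (1/2)*(1/17)*(1/16)*(1/14)*(30656 + 1666*sqrt(2)))*(-340) = (384 + (479/119 + 7*sqrt(2)/32))*(-340) = (46175/119 + 7*sqrt(2)/32)*(-340) = -923500/7 - 595*sqrt(2)/8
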